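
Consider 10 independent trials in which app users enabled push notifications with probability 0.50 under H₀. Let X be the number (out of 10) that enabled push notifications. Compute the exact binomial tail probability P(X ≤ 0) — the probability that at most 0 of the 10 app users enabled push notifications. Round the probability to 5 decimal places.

P = 0.00098

X ~ Binomial(n=10, p=0.50).
P(X ≤ 0) = C(10,0)·0.50^0·0.50^10.
= 0.000977 = 0.00098.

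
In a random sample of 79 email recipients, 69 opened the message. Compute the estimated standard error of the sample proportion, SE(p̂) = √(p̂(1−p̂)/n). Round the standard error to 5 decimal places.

The sample proportion is 69/79 = 0.87342.
p̂(1−p̂) = 0.87342·0.12658 = 0.110558.
Dividing by n and taking the root: √0.001399468 = 0.03741.

SE = 0.03741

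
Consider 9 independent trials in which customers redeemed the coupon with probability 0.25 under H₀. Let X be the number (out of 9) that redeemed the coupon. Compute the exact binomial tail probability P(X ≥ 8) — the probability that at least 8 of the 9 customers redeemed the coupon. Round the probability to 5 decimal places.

P = 0.00011

X is binomial with n = 9 and p = 0.25.
P(X ≥ 8) = C(9,8)·0.25^8·0.75^1 + C(9,9)·0.25^9·0.75^0.
= 0.000103 + 0.000004 = 0.00011.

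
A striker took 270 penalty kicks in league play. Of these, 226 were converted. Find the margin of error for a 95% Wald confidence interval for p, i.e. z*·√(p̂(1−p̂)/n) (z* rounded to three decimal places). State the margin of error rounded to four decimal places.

With x = 226 successes in n = 270, p̂ = 0.83704.
Standard error of p̂: √(0.136406/270) = √0.000505208 = 0.022477.
For 95% confidence, z* = 1.960.
So ME = 0.0441.

ME = 0.0441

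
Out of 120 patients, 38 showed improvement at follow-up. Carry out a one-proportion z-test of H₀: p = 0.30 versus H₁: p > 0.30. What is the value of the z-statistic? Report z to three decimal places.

Sample proportion p̂ = 38/120 = 0.31667.
SE₀ = √(0.30·0.70/120) = 0.041833.
z = (0.31667 − 0.30)/0.041833 = 0.01667/0.041833 = 0.398.

z = 0.398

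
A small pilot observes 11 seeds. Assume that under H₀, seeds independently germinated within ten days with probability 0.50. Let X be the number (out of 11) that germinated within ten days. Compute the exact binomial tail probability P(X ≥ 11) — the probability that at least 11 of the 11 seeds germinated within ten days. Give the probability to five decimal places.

P = 0.00049

X is binomial with n = 11 and p = 0.50.
P(X ≥ 11) = C(11,11)·0.50^11·0.50^0.
= 0.000488 = 0.00049.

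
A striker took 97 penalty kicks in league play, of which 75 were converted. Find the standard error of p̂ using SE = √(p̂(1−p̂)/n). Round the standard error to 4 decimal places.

With x = 75 successes in n = 97, p̂ = 0.77320.
p̂(1−p̂) = 0.77320·0.22680 = 0.175362.
SE = √(0.175362/97) = 0.0425.

SE = 0.0425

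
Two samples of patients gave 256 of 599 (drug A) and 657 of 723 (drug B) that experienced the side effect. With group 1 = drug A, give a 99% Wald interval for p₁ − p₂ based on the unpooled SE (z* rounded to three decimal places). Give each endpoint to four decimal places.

p̂₁ = 0.42738, p̂₂ = 0.90871, so the observed difference is -0.48133.
SE = √(0.000408558 + 0.000114735) = √0.000523293 = 0.022876.
The 99% critical value is z* = 2.576. Margin of error = 0.05893.
CI: -0.48133 ± 0.05893 = (-0.5403, -0.4224).

(-0.5403, -0.4224)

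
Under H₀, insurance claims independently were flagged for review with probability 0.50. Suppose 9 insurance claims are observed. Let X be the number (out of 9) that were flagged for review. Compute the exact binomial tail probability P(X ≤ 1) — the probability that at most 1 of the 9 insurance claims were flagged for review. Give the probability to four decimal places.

P = 0.0195

X ~ Binomial(n=9, p=0.50).
P(X ≤ 1) = C(9,0)·0.50^0·0.50^9 + C(9,1)·0.50^1·0.50^8.
= 0.001953 + 0.017578 = 0.0195.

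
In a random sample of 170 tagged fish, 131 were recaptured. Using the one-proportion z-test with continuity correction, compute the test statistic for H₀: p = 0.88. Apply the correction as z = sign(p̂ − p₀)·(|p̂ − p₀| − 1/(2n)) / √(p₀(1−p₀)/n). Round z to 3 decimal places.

p̂ = 131/170 = 0.77059. p̂ − p₀ = -0.109412.
1/(2n) = 0.002941.
Corrected numerator: |-0.109412| − 0.002941 = 0.106471.
Under H₀, SE = √(p₀(1−p₀)/n) = √(0.88·0.12/170) = √0.000621176 = 0.024923.
z = (−)0.106471/0.024923 = -4.272.

z = -4.272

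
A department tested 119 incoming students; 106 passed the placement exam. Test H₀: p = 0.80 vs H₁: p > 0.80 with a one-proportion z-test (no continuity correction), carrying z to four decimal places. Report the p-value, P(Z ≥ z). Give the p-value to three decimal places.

p̂ = 106/119 = 0.89076.
Under H₀, SE = √(p₀(1−p₀)/n) = √(0.80·0.20/119) = √0.001344538 = 0.036668.
Test statistic (full precision, shown to 4 dp): z = (106/119 − 0.80)/SE₀ ≈ 2.4751.
From the standard normal, P(Z ≥ z) = 0.007.

p-value = 0.007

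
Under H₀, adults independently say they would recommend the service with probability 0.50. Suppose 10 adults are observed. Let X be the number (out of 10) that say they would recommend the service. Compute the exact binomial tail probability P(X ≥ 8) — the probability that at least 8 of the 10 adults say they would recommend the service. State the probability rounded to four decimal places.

P = 0.0547

X ~ Binomial(n=10, p=0.50).
P(X ≥ 8) = C(10,8)·0.50^8·0.50^2 + C(10,9)·0.50^9·0.50^1 + C(10,10)·0.50^10·0.50^0.
= 0.043945 + 0.009766 + 0.000977 = 0.0547.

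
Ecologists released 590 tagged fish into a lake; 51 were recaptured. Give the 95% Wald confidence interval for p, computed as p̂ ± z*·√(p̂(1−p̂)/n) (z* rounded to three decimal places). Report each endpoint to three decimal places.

Sample proportion p̂ = 51/590 = 0.08644.
SE(p̂) = √(0.08644·0.91356/590) = 0.011569.
z* = 1.960 at the 95% level.
Margin = 1.960·0.011569 = 0.02268.
CI: 0.08644 ± 0.02268 = (0.064, 0.109).

(0.064, 0.109)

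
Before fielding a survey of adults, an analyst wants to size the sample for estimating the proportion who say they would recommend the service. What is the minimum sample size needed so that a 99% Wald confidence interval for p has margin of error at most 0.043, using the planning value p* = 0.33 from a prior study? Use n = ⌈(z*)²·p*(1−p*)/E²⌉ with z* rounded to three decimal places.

For 99% confidence, z* = 2.576.
p*(1−p*) = 0.33·0.67 = 0.2211.
(z*)²·p*(1−p*)/E² = 6.635776·0.2211/0.001849 = 793.494.
⌈793.494⌉ = 794.

n = 794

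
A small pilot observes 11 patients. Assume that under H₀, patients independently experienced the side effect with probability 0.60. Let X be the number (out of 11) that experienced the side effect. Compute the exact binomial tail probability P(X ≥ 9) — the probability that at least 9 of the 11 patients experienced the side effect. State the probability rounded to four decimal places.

X ~ Binomial(n=11, p=0.60).
P(X ≥ 9) = C(11,9)·0.60^9·0.40^2 + C(11,10)·0.60^10·0.40^1 + C(11,11)·0.60^11·0.40^0.
= 0.088684 + 0.026605 + 0.003628 = 0.1189.

P = 0.1189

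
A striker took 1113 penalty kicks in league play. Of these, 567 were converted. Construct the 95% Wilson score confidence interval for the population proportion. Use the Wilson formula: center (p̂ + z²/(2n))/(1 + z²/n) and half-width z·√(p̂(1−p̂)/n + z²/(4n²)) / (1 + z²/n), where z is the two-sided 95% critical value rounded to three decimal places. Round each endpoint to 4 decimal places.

(0.4801, 0.5387)

p̂ = 567/1113 = 0.50943; z = 1.960, so z² = 3.841600.
Denominator 1 + z²/n = 1 + 3.841600/1113 = 1.003452.
Adjusted center: (0.50943 + z²/(2n))/1.003452 = 0.50940.
Radicand: p̂(1−p̂)/n + z²/(4n²) = 0.000224538 + 0.000000775 = 0.000225313.
Half-width = 1.960·√0.000225313/1.003452 = 0.02932.
So the interval runs from 0.4801 to 0.5387.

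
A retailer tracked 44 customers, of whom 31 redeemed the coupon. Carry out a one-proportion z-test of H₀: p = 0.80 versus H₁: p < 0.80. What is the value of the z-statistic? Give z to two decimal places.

The sample proportion is 31/44 = 0.70455.
SE₀ = √(0.80·0.20/44) = 0.060302.
z = (0.70455 − 0.80)/0.060302 = -0.09545/0.060302 = -1.58.

z = -1.58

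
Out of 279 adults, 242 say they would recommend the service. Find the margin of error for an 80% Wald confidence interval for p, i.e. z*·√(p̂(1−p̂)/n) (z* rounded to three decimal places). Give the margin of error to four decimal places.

The sample proportion is 242/279 = 0.86738.
SE(p̂) = √(0.86738·0.13262/279) = 0.020305.
The 80% critical value is z* = 1.282.
Margin of error = z*·SE = 1.282 × 0.020305 = 0.0260.

ME = 0.0260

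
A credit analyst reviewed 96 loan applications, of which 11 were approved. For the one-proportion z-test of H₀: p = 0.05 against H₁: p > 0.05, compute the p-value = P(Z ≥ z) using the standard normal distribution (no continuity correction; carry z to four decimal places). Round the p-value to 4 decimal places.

p̂ = 11/96 = 0.11458.
SE₀ = √(0.05·0.95/96) = 0.022244.
z = (p̂ − p₀)/SE = (11/96 − 0.05)/0.022244 ≈ 2.9034.
p-value = P(Z ≥ z) with z = 2.9034 → 0.0018.

p-value = 0.0018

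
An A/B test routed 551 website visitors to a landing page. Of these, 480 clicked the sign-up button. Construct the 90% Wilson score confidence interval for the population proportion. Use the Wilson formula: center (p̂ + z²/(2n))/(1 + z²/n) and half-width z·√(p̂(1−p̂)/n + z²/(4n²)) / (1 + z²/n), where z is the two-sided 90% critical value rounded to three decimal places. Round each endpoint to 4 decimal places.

Here p̂ = 480/551 = 0.87114 and z = 1.645 (z² = 2.706025).
Denominator 1 + z²/n = 1 + 2.706025/551 = 1.004911.
Adjusted center: (0.87114 + z²/(2n))/1.004911 = 0.86933.
Radicand: p̂(1−p̂)/n + z²/(4n²) = 0.000203725 + 0.000002228 = 0.000205953.
Half-width = z·√(radicand)/denom = 1.645·0.014351/1.004911 = 0.02349.
Interval: 0.86933 ± 0.02349 → (0.8458, 0.8928).

(0.8458, 0.8928)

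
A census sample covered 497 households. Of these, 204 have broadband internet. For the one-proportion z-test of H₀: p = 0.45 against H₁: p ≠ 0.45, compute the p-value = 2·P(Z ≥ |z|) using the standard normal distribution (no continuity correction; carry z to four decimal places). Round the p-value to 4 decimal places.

With x = 204 successes in n = 497, p̂ = 0.41046.
Null standard error: √(0.45·0.55/497) = √0.000497988 = 0.022316.
Test statistic (full precision, shown to 4 dp): z = (204/497 − 0.45)/SE₀ ≈ -1.7717.
p-value = 2·P(Z ≥ |z|) with z = -1.7717 → 0.0764.

p-value = 0.0764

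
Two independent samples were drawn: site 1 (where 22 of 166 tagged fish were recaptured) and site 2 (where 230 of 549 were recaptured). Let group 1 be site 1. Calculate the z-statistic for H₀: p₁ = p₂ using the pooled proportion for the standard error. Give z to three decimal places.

z = -6.769

Sample proportions: p̂₁ = 22/166 = 0.13253 and p̂₂ = 230/549 = 0.41894.
Pooling: p̂ = 252/715 = 0.35245.
Pooled SE = √[0.2282283·0.00784559] ≈ 0.042315.
z = (p̂₁ − p̂₂)/SE = (0.13253 − 0.41894)/0.042315 = -0.28641/0.042315 = -6.769.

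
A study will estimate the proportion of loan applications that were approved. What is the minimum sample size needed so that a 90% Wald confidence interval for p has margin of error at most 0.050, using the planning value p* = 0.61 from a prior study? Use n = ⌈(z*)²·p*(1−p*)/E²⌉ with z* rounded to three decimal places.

n = 258

For 90% confidence, z* = 1.645.
p*(1−p*) = 0.2379.
Required n before rounding: 2.706025 × 0.2379 / 0.050² = 257.505.
⌈257.505⌉ = 258.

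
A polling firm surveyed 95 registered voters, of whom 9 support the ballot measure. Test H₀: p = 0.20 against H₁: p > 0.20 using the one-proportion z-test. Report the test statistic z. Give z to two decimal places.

z = -2.56

With x = 9 successes in n = 95, p̂ = 0.09474.
SE₀ = √(0.20·0.80/95) = 0.041039.
z = (0.09474 − 0.20)/0.041039 = -0.10526/0.041039 = -2.56.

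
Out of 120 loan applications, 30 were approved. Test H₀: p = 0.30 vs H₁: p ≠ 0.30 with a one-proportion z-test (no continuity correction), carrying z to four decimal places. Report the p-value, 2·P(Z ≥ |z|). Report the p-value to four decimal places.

p-value = 0.2320

Sample proportion p̂ = 30/120 = 0.25000.
Under H₀, SE = √(p₀(1−p₀)/n) = √(0.30·0.70/120) = √0.001750000 = 0.041833.
z = (p̂ − p₀)/SE = (30/120 − 0.30)/0.041833 ≈ -1.1952.
From the standard normal, 2·P(Z ≥ |z|) = 0.2320.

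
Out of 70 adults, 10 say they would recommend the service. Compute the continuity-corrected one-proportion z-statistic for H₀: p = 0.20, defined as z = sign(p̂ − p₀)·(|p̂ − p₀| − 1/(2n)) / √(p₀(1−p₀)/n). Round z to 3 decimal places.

z = -1.046

Sample proportion p̂ = 10/70 = 0.14286. p̂ − p₀ = -0.057143.
1/(2n) = 0.007143.
Corrected numerator: |-0.057143| − 0.007143 = 0.050000.
Null standard error: √(0.20·0.80/70) = √0.002285714 = 0.047809.
z = (−)0.050000/0.047809 = -1.046.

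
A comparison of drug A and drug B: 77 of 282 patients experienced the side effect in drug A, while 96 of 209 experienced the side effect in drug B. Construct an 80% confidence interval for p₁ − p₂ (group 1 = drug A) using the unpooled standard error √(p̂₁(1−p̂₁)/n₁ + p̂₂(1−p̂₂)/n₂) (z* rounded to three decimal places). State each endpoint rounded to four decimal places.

(-0.2420, -0.1305)

p̂₁ = 0.27305, p̂₂ = 0.45933, so the observed difference is -0.18628.
SE = √(0.000703878 + 0.001188258) = √0.001892136 = 0.043499.
For 80% confidence, z* = 1.282. Margin = 1.282·0.043499 = 0.05577.
CI: -0.18628 ± 0.05577 = (-0.2420, -0.1305).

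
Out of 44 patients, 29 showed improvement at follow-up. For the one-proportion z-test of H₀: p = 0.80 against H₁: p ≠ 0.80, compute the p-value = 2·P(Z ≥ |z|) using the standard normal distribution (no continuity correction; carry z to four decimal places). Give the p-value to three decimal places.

p̂ = 29/44 = 0.65909.
Null standard error: √(0.80·0.20/44) = √0.003636364 = 0.060302.
z = (p̂ − p₀)/SE = (29/44 − 0.80)/0.060302 ≈ -2.3367.
p-value = 2·P(Z ≥ |z|) with z = -2.3367 → 0.019.

p-value = 0.019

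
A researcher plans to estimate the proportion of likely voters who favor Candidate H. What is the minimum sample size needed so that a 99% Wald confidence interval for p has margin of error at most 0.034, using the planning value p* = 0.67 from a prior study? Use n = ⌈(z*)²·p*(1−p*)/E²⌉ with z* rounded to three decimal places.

For 99% confidence, z* = 2.576.
p*(1−p*) = 0.67·0.33 = 0.2211.
Required n before rounding: 6.635776 × 0.2211 / 0.034² = 1269.178.
Rounding up, n = 1270.

n = 1270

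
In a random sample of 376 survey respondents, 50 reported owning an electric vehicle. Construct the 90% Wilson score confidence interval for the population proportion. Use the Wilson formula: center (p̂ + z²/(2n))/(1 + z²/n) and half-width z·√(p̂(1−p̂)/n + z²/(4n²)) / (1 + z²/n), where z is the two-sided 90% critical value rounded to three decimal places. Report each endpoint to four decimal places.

(0.1068, 0.1644)

Here p̂ = 50/376 = 0.13298 and z = 1.645 (z² = 2.706025).
1 + z²/n = 1.007197.
Center = (0.13298 + 0.003598)/1.007197 = 0.13560.
Radicand: p̂(1−p̂)/n + z²/(4n²) = 0.000306637 + 0.000004785 = 0.000311422.
Half-width = 1.645·√0.000311422/1.007197 = 0.02882.
So the interval runs from 0.1068 to 0.1644.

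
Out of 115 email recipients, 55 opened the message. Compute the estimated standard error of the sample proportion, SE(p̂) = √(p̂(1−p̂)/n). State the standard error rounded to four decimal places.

SE = 0.0466

p̂ = 55/115 = 0.47826.
p̂(1−p̂) = 0.249527.
SE = √(0.249527/115) = 0.0466.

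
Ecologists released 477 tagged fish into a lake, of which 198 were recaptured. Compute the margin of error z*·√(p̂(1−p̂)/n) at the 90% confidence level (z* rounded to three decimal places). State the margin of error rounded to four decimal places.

Sample proportion p̂ = 198/477 = 0.41509.
SE(p̂) = √(0.41509·0.58491/477) = 0.022561.
The 90% critical value is z* = 1.645.
So ME = 0.0371.

ME = 0.0371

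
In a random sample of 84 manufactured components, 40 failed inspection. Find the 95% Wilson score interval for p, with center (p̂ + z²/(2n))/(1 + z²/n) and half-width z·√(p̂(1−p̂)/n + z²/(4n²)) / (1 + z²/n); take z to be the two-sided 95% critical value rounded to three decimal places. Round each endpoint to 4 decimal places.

(0.3728, 0.5817)

Here p̂ = 40/84 = 0.47619 and z = 1.960 (z² = 3.841600).
1 + z²/n = 1.045733.
Adjusted center: (0.47619 + z²/(2n))/1.045733 = 0.47723.
Radicand: p̂(1−p̂)/n + z²/(4n²) = 0.002969442 + 0.000136111 = 0.003105553.
Half-width = z·√(radicand)/denom = 1.960·0.055727/1.045733 = 0.10445.
CI: 0.47723 ± 0.10445 = (0.3728, 0.5817).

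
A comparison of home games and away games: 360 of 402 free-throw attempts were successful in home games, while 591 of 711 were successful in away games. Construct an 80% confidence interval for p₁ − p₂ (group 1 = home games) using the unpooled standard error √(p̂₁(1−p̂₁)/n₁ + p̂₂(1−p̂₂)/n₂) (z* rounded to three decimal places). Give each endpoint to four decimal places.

(0.0377, 0.0909)

p̂₁ = 0.89552, p̂₂ = 0.83122, so the observed difference is 0.06430.
SE = √(0.000232741 + 0.000197315) = √0.000430056 = 0.020738.
z* = 1.282 at the 80% level. Margin of error = 0.02659.
Interval: 0.06430 ± 0.02659 → (0.0377, 0.0909).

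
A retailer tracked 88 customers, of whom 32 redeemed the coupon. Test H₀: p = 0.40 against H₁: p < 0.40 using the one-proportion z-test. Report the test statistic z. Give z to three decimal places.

z = -0.696

p̂ = 32/88 = 0.36364.
Null standard error: √(0.40·0.60/88) = √0.002727273 = 0.052223.
z = (0.36364 − 0.40)/0.052223 = -0.03636/0.052223 = -0.696.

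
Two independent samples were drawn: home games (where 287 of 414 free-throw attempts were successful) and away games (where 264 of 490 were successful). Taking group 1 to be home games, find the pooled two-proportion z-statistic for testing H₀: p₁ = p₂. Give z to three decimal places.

z = 4.743

p̂₁ = 287/414 = 0.69324, p̂₂ = 264/490 = 0.53878.
Pooled p̂ = (287+264)/(414+490) = 551/904 = 0.60951.
Pooled SE = √[0.2380068·0.00445628] ≈ 0.032567.
z = (p̂₁ − p̂₂)/SE = (0.69324 − 0.53878)/0.032567 = 0.15446/0.032567 = 4.743.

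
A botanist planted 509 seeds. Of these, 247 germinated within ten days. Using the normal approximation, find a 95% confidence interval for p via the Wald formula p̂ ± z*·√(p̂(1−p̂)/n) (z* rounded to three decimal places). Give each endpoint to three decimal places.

The sample proportion is 247/509 = 0.48527.
SE = √(p̂(1−p̂)/n) = √(0.249783/509) = 0.022152.
The 95% critical value is z* = 1.960.
Margin = 1.960·0.022152 = 0.04342.
CI: 0.48527 ± 0.04342 = (0.442, 0.529).

(0.442, 0.529)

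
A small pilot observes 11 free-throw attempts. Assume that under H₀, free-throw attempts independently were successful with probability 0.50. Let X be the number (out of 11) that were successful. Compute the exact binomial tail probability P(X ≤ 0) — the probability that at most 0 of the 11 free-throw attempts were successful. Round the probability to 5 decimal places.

P = 0.00049

X is binomial with n = 11 and p = 0.50.
P(X ≤ 0) = C(11,0)·0.50^0·0.50^11.
= 0.000488 = 0.00049.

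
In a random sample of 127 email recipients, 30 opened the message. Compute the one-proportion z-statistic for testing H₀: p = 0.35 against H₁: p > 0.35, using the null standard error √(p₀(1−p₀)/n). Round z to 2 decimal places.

z = -2.69

With x = 30 successes in n = 127, p̂ = 0.23622.
Under H₀, SE = √(p₀(1−p₀)/n) = √(0.35·0.65/127) = √0.001791339 = 0.042324.
z = (0.23622 − 0.35)/0.042324 = -0.11378/0.042324 = -2.69.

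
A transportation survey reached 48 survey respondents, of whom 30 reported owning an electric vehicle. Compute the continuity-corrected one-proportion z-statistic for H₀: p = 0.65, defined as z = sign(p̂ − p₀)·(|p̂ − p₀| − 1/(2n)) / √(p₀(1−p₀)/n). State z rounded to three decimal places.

z = -0.212

The sample proportion is 30/48 = 0.62500. p̂ − p₀ = -0.025000.
Continuity correction 1/(2n) = 1/96 = 0.010417.
Corrected numerator: |-0.025000| − 0.010417 = 0.014583.
SE₀ = √(0.65·0.35/48) = 0.068845.
z = (−)0.014583/0.068845 = -0.212.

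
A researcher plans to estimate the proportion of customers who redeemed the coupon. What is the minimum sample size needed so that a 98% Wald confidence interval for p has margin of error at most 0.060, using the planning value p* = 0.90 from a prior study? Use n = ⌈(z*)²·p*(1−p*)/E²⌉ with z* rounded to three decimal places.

n = 136

The 98% critical value is z* = 2.326.
p*(1−p*) = 0.90·0.10 = 0.0900.
(z*)²·p*(1−p*)/E² = 5.410276·0.0900/0.003600 = 135.257.
Rounding up, n = 136.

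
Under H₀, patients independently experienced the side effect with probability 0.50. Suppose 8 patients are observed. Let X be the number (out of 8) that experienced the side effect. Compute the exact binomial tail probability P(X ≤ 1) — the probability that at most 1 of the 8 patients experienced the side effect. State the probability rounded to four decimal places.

P = 0.0352

X is binomial with n = 8 and p = 0.50.
P(X ≤ 1) = C(8,0)·0.50^0·0.50^8 + C(8,1)·0.50^1·0.50^7.
= 0.003906 + 0.031250 = 0.0352.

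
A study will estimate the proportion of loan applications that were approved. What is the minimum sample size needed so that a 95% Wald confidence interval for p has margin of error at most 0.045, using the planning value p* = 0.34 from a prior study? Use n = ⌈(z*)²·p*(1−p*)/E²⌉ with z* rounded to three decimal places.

The 95% critical value is z* = 1.960.
p*(1−p*) = 0.2244.
Required n before rounding: 3.841600 × 0.2244 / 0.045² = 425.706.
Rounding up, n = 426.

n = 426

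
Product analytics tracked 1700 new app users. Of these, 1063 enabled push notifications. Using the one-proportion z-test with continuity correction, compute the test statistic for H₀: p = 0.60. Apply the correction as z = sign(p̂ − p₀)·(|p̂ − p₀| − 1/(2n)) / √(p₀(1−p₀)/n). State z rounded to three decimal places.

p̂ = 1063/1700 = 0.62529. p̂ − p₀ = 0.025294.
Continuity correction 1/(2n) = 1/3400 = 0.000294.
Corrected numerator: |0.025294| − 0.000294 = 0.025000.
Null standard error: √(0.60·0.40/1700) = √0.000141176 = 0.011882.
z = +0.025000/0.011882 = 2.104.

z = 2.104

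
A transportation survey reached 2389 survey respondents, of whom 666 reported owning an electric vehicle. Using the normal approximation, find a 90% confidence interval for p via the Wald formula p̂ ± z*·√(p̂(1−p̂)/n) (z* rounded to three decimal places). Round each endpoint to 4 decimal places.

(0.2637, 0.2939)

With x = 666 successes in n = 2389, p̂ = 0.27878.
Standard error of p̂: √(0.201061/2389) = √0.000084161 = 0.009174.
The 90% critical value is z* = 1.645.
Margin = 1.645·0.009174 = 0.01509.
So the interval runs from 0.2637 to 0.2939.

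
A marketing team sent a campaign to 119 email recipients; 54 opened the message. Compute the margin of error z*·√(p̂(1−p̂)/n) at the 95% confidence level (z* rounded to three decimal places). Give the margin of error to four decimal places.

p̂ = 54/119 = 0.45378.
SE(p̂) = √(0.45378·0.54622/119) = 0.045639.
For 95% confidence, z* = 1.960.
So ME = 0.0895.

ME = 0.0895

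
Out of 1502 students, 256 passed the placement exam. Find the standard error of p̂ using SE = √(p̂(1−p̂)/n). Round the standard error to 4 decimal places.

SE = 0.0097

With x = 256 successes in n = 1502, p̂ = 0.17044.
p̂(1−p̂) = 0.141390.
SE = √(0.141390/1502) = 0.0097.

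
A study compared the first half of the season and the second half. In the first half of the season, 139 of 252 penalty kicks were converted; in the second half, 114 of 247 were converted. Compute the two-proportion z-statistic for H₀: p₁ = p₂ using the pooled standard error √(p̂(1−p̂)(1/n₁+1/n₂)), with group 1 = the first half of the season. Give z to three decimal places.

p̂₁ = 139/252 = 0.55159, p̂₂ = 114/247 = 0.46154.
Pooled p̂ = (139+114)/(252+247) = 253/499 = 0.50701.
Pooled SE = √[0.2499508·0.00801684] ≈ 0.044764.
z = 0.09005/0.044764 = 2.012.

z = 2.012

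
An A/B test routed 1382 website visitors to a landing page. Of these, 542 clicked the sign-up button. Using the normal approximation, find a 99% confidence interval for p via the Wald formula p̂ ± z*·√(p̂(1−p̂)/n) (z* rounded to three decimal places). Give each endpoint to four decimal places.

(0.3584, 0.4260)

p̂ = 542/1382 = 0.39219.
Standard error of p̂: √(0.238376/1382) = √0.000172486 = 0.013133.
For 99% confidence, z* = 2.576.
Margin of error: 2.576 × 0.013133 = 0.03383.
Interval: 0.39219 ± 0.03383 → (0.3584, 0.4260).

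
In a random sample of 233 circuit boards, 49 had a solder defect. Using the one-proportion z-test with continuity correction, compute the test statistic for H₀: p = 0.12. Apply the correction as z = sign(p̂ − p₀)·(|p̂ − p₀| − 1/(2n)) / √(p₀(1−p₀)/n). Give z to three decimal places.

Sample proportion p̂ = 49/233 = 0.21030. p̂ − p₀ = 0.090300.
Continuity correction 1/(2n) = 1/466 = 0.002146.
Corrected numerator: |0.090300| − 0.002146 = 0.088154.
Null standard error: √(0.12·0.88/233) = √0.000453219 = 0.021289.
z = (+)0.088154/0.021289 = 4.141.

z = 4.141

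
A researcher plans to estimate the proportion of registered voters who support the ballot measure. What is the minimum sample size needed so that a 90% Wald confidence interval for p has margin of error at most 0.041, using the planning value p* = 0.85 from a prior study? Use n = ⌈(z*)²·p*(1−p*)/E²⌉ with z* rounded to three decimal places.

For 90% confidence, z* = 1.645.
p*(1−p*) = 0.85·0.15 = 0.1275.
(z*)²·p*(1−p*)/E² = 2.706025·0.1275/0.001681 = 205.246.
⌈205.246⌉ = 206.

n = 206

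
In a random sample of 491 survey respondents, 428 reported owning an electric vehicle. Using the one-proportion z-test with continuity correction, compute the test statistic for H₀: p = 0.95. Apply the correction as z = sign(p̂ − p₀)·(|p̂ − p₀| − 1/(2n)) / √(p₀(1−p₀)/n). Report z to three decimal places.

With x = 428 successes in n = 491, p̂ = 0.87169. p̂ − p₀ = -0.078310.
Continuity correction 1/(2n) = 1/982 = 0.001018.
Corrected numerator: |-0.078310| − 0.001018 = 0.077292.
Under H₀, SE = √(p₀(1−p₀)/n) = √(0.95·0.05/491) = √0.000096741 = 0.009836.
z = (−)0.077292/0.009836 = -7.858.

z = -7.858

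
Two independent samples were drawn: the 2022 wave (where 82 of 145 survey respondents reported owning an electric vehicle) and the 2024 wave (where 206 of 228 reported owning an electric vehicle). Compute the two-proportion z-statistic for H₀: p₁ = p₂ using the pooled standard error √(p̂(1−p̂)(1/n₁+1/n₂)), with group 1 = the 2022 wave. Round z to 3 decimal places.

p̂₁ = 82/145 = 0.56552, p̂₂ = 206/228 = 0.90351.
Pooled p̂ = (82+206)/(145+228) = 288/373 = 0.77212.
SE = √[p̂(1−p̂)(1/n₁+1/n₂)] = √[0.77212·0.22788·(1/145+1/228)] ≈ 0.044555.
z = (p̂₁ − p̂₂)/SE = (0.56552 − 0.90351)/0.044555 = -0.33799/0.044555 = -7.586.

z = -7.586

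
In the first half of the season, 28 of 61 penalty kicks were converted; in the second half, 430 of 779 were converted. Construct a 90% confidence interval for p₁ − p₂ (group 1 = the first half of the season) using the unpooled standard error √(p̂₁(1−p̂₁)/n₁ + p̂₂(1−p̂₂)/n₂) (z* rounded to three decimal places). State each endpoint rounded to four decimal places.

p̂₁ = 28/61 = 0.45902, p̂₂ = 430/779 = 0.55199; p̂₁ − p̂₂ = -0.09297.
Unpooled SE = √(p̂₁(1−p̂₁)/n₁ + p̂₂(1−p̂₂)/n₂) = √(0.004070825 + 0.000317455) = 0.066244.
z* = 1.645 at the 90% level. Margin = 1.645·0.066244 = 0.10897.
CI: -0.09297 ± 0.10897 = (-0.2019, 0.0160).

(-0.2019, 0.0160)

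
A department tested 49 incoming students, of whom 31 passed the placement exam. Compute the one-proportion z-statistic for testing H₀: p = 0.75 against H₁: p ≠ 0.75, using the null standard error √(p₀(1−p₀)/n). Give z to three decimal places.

p̂ = 31/49 = 0.63265.
Null standard error: √(0.75·0.25/49) = √0.003826531 = 0.061859.
Test statistic: z = -0.11735/0.061859 = -1.897.

z = -1.897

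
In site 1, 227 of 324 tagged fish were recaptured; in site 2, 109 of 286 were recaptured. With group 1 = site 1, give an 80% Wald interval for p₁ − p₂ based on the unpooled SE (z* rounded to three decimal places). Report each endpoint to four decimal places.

p̂₁ = 227/324 = 0.70062, p̂₂ = 109/286 = 0.38112; p̂₁ − p̂₂ = 0.31950.
SE = √(0.000647385 + 0.000824711) = √0.001472096 = 0.038368.
z* = 1.282 at the 80% level. Margin = 1.282·0.038368 = 0.04919.
Interval: 0.31950 ± 0.04919 → (0.2703, 0.3687).

(0.2703, 0.3687)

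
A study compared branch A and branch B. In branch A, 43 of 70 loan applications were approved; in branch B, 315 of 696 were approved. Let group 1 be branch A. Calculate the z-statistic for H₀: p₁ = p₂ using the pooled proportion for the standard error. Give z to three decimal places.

z = 2.585

p̂₁ = 43/70 = 0.61429, p̂₂ = 315/696 = 0.45259.
Pooled p̂ = (43+315)/(70+696) = 358/766 = 0.46736.
Pooled SE = √[0.2489348·0.01572250] ≈ 0.062561.
z = 0.16170/0.062561 = 2.585.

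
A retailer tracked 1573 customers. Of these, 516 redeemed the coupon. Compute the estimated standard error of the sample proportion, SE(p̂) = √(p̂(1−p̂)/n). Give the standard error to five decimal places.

SE = 0.01184

With x = 516 successes in n = 1573, p̂ = 0.32804.
p̂(1−p̂) = 0.32804·0.67196 = 0.220430.
SE = √(0.220430/1573) = 0.01184.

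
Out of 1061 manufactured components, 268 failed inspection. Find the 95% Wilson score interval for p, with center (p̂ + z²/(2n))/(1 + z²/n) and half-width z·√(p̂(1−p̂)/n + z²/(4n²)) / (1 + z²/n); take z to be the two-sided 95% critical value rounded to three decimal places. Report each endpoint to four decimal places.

p̂ = 268/1061 = 0.25259; z = 1.960, so z² = 3.841600.
1 + z²/n = 1.003621.
Adjusted center: (0.25259 + z²/(2n))/1.003621 = 0.25348.
Radicand: p̂(1−p̂)/n + z²/(4n²) = 0.000177935 + 0.000000853 = 0.000178788.
Half-width = 1.960·√0.000178788/1.003621 = 0.02611.
So the interval runs from 0.2274 to 0.2796.

(0.2274, 0.2796)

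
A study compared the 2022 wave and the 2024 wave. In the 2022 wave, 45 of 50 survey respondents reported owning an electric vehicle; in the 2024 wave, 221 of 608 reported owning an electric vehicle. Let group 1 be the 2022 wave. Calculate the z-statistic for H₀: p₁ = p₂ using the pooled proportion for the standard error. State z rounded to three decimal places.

z = 7.431

Sample proportions: p̂₁ = 45/50 = 0.90000 and p̂₂ = 221/608 = 0.36349.
Pooling: p̂ = 266/658 = 0.40426.
Pooled SE = √[0.2408330·0.02164474] ≈ 0.072199.
z = 0.53651/0.072199 = 7.431.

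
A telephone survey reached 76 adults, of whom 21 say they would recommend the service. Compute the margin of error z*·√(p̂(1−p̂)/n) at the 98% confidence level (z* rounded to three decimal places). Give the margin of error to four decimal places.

ME = 0.1193

p̂ = 21/76 = 0.27632.
SE = √(p̂(1−p̂)/n) = √(0.199965/76) = 0.051294.
For 98% confidence, z* = 2.326.
So ME = 0.1193.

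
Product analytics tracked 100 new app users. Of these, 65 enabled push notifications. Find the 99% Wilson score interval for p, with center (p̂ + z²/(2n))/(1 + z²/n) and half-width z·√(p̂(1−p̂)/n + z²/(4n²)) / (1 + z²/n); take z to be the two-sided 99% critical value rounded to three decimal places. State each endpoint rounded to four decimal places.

(0.5213, 0.7600)

p̂ = 65/100 = 0.65000; z = 2.576, so z² = 6.635776.
Denominator 1 + z²/n = 1 + 6.635776/100 = 1.066358.
Center = (0.65000 + 0.033179)/1.066358 = 0.64067.
Radicand: p̂(1−p̂)/n + z²/(4n²) = 0.002275000 + 0.000165894 = 0.002440894.
Half-width = 2.576·√0.002440894/1.066358 = 0.11935.
So the interval runs from 0.5213 to 0.7600.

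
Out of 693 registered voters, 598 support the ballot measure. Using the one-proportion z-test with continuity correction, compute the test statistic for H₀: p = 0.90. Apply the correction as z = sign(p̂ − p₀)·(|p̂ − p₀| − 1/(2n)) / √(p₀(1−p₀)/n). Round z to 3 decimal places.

With x = 598 successes in n = 693, p̂ = 0.86291. p̂ − p₀ = -0.037085.
Continuity correction 1/(2n) = 1/1386 = 0.000722.
Corrected numerator: |-0.037085| − 0.000722 = 0.036363.
Under H₀, SE = √(p₀(1−p₀)/n) = √(0.90·0.10/693) = √0.000129870 = 0.011396.
z = −0.036363/0.011396 = -3.191.

z = -3.191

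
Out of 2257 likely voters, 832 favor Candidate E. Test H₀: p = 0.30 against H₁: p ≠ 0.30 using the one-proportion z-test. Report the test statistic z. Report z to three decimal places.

z = 7.115

Sample proportion p̂ = 832/2257 = 0.36863.
Under H₀, SE = √(p₀(1−p₀)/n) = √(0.30·0.70/2257) = √0.000093044 = 0.009646.
z = (0.36863 − 0.30)/0.009646 = 0.06863/0.009646 = 7.115.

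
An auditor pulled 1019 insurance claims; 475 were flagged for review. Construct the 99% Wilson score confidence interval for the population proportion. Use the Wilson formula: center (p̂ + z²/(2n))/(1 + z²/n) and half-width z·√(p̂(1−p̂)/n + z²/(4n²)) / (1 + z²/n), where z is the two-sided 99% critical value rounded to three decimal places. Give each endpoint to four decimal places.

(0.4262, 0.5065)

p̂ = 475/1019 = 0.46614; z = 2.576, so z² = 6.635776.
Denominator 1 + z²/n = 1 + 6.635776/1019 = 1.006512.
Adjusted center: (0.46614 + z²/(2n))/1.006512 = 0.46636.
Radicand: p̂(1−p̂)/n + z²/(4n²) = 0.000244214 + 0.000001598 = 0.000245812.
Half-width = z·√(radicand)/denom = 2.576·0.015678/1.006512 = 0.04013.
CI: 0.46636 ± 0.04013 = (0.4262, 0.5065).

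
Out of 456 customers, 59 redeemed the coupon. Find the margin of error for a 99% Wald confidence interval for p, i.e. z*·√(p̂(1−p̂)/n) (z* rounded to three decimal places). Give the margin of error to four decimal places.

p̂ = 59/456 = 0.12939.
SE = √(p̂(1−p̂)/n) = √(0.112645/456) = 0.015717.
For 99% confidence, z* = 2.576.
ME = 2.576·0.015717 = 0.0405.

ME = 0.0405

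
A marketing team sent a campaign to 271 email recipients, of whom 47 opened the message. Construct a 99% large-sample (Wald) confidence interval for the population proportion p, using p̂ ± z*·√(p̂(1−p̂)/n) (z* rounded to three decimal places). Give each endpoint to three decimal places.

p̂ = 47/271 = 0.17343.
SE = √(p̂(1−p̂)/n) = √(0.143353/271) = 0.023000.
z* = 2.576 at the 99% level.
Margin of error: 2.576 × 0.023000 = 0.05925.
CI: 0.17343 ± 0.05925 = (0.114, 0.233).

(0.114, 0.233)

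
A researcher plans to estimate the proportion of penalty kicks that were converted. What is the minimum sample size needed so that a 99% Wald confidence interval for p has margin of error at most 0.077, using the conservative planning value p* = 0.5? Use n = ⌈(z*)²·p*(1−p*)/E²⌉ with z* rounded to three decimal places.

n = 280

For 99% confidence, z* = 2.576.
p*(1−p*) = 0.50·0.50 = 0.2500.
Required n before rounding: 6.635776 × 0.2500 / 0.077² = 279.802.
Rounding up, n = 280.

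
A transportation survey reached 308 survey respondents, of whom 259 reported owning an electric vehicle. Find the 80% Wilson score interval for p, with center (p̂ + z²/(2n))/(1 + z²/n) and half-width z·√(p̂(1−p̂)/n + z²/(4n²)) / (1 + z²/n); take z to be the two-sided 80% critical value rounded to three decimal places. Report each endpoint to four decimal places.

Here p̂ = 259/308 = 0.84091 and z = 1.282 (z² = 1.643524).
Denominator 1 + z²/n = 1 + 1.643524/308 = 1.005336.
Adjusted center: (0.84091 + z²/(2n))/1.005336 = 0.83910.
Radicand: p̂(1−p̂)/n + z²/(4n²) = 0.000434354 + 0.000004331 = 0.000438685.
Half-width = z·√(radicand)/denom = 1.282·0.020945/1.005336 = 0.02671.
CI: 0.83910 ± 0.02671 = (0.8124, 0.8658).

(0.8124, 0.8658)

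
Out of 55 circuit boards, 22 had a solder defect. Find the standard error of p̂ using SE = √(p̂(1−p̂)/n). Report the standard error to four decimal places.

SE = 0.0661

The sample proportion is 22/55 = 0.40000.
p̂(1−p̂) = 0.240000.
Dividing by n and taking the root: √0.004363636 = 0.0661.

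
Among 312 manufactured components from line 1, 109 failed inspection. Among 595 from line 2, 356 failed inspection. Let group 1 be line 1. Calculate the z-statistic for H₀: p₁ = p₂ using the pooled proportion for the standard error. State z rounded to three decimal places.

z = -7.126

p̂₁ = 109/312 = 0.34936, p̂₂ = 356/595 = 0.59832.
Pooling: p̂ = 465/907 = 0.51268.
SE = √[p̂(1−p̂)(1/n₁+1/n₂)] = √[0.51268·0.48732·(1/312+1/595)] ≈ 0.034938.
z = (p̂₁ − p̂₂)/SE = (0.34936 − 0.59832)/0.034938 = -0.24896/0.034938 = -7.126.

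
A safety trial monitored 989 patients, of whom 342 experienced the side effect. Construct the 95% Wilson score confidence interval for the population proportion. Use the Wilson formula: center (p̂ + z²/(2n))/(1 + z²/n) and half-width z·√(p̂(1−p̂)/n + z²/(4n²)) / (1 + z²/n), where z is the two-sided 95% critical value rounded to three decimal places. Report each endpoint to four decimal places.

Here p̂ = 342/989 = 0.34580 and z = 1.960 (z² = 3.841600).
1 + z²/n = 1.003884.
Adjusted center: (0.34580 + z²/(2n))/1.003884 = 0.34640.
Radicand: p̂(1−p̂)/n + z²/(4n²) = 0.000228740 + 0.000000982 = 0.000229722.
Half-width = 1.960·√0.000229722/1.003884 = 0.02959.
So the interval runs from 0.3168 to 0.3760.

(0.3168, 0.3760)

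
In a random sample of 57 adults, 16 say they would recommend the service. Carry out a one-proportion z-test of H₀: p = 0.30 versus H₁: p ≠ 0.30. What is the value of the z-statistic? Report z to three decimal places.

z = -0.318

p̂ = 16/57 = 0.28070.
Under H₀, SE = √(p₀(1−p₀)/n) = √(0.30·0.70/57) = √0.003684211 = 0.060698.
z = (p̂ − p₀)/SE = (0.28070 − 0.30)/0.060698 = -0.318.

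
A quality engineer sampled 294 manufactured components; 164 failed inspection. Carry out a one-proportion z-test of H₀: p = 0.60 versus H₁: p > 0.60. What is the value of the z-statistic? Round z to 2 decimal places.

p̂ = 164/294 = 0.55782.
SE₀ = √(0.60·0.40/294) = 0.028571.
z = (0.55782 − 0.60)/0.028571 = -0.04218/0.028571 = -1.48.

z = -1.48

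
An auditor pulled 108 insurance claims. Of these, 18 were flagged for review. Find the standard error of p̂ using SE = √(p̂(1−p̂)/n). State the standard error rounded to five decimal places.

Sample proportion p̂ = 18/108 = 0.16667.
p̂(1−p̂) = 0.16667·0.83333 = 0.138891.
SE = √(0.138891/108) = √0.001286028 = 0.03586.

SE = 0.03586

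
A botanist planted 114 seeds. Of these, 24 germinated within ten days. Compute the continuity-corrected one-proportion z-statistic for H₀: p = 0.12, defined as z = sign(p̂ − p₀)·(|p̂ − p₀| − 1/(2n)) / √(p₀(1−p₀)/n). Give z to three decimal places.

Sample proportion p̂ = 24/114 = 0.21053. p̂ − p₀ = 0.090526.
Continuity correction 1/(2n) = 1/228 = 0.004386.
Corrected numerator: |0.090526| − 0.004386 = 0.086140.
Under H₀, SE = √(p₀(1−p₀)/n) = √(0.12·0.88/114) = √0.000926316 = 0.030435.
z = +0.086140/0.030435 = 2.830.

z = 2.830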